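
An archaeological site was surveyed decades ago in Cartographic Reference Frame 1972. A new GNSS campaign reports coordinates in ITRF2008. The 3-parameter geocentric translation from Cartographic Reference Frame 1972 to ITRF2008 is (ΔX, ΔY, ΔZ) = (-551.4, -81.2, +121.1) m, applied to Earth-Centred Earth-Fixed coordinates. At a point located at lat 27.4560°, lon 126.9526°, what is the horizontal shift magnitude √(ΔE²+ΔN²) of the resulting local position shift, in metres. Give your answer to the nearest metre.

490 m

At φ = 27.4560°, λ = 126.9526°: sin φ = 0.461067, cos φ = 0.887365, sin λ = 0.799133, cos λ = -0.601154.
ΔE = −sin λ·ΔX + cos λ·ΔY = −(0.799133)·(-551.4) + (-0.601154)·(-81.2) = 489.46 m.
ΔN = −sin φ cos λ·ΔX − sin φ sin λ·ΔY + cos φ·ΔZ = −(0.461067)(-0.601154)(-551.4) − (0.461067)(0.799133)(-81.2) + (0.887365)(121.1) = -15.45 m.
Horizontal magnitude = √(ΔE² + ΔN²) = √(489.46² + (-15.45)²) = 489.70 m.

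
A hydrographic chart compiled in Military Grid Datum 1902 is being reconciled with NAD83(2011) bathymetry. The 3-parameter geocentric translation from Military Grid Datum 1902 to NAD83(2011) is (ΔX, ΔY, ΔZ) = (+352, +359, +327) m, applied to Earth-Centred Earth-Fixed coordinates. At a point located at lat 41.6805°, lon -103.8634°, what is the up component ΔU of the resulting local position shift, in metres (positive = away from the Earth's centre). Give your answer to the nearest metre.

At φ = 41.6805°, λ = -103.8634°: sin φ = 0.664976, cos φ = 0.746865, sin λ = -0.970870, cos λ = -0.239608.
ΔU = cos φ cos λ·ΔX + cos φ sin λ·ΔY + sin φ·ΔZ = (0.746865)(-0.239608)(352) + (0.746865)(-0.970870)(359) + (0.664976)(327) = -105.86 m.

ΔU = -106 m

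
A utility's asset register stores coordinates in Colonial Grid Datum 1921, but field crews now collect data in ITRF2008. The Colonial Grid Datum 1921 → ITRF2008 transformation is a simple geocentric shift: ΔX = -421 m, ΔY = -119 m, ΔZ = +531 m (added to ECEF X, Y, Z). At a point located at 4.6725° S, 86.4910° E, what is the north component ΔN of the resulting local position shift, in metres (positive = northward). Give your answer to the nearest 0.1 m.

At φ = -4.6725°, λ = 86.4910°: sin φ = -0.081460, cos φ = 0.996677, sin λ = 0.998125, cos λ = 0.061205.
ΔN = −sin φ cos λ·ΔX − sin φ sin λ·ΔY + cos φ·ΔZ = −(-0.081460)(0.061205)(-421) − (-0.081460)(0.998125)(-119) + (0.996677)(531) = 517.46 m.

ΔN = 517.5 m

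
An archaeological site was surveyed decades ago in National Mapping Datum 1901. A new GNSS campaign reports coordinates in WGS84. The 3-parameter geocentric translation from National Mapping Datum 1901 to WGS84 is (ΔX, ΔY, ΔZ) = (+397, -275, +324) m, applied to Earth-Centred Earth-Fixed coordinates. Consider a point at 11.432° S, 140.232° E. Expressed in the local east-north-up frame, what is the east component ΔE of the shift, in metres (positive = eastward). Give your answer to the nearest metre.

ΔE = -43 m

The local east axis at (φ, λ) is (−sin λ, cos λ, 0), so ΔE = −sin(140.232°)·397 + cos(140.232°)·(-275) = -42.58 m.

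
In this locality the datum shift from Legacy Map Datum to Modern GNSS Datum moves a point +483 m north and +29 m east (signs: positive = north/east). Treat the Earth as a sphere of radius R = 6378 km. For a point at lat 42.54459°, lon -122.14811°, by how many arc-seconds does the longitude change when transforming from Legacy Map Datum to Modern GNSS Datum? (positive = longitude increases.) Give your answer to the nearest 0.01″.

Δλ = 1.27″

At latitude 42.54459°, cos φ = 0.736751.
One radian of longitude at latitude φ spans R cos φ, so Δλ = ΔE / (R cos φ) = 29.0 / (6378000 × 0.736751) = 6.1715e-06 rad = 1.273″.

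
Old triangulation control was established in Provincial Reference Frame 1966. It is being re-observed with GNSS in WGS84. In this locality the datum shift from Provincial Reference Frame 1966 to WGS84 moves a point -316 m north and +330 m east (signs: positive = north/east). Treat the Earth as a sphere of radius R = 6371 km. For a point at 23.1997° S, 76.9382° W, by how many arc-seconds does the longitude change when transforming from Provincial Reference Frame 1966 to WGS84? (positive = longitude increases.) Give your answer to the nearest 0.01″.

At latitude -23.1997°, cos φ = 0.919137.
One radian of longitude at latitude φ spans R cos φ, so Δλ = ΔE / (R cos φ) = 330.0 / (6371000 × 0.919137) = 5.6354e-05 rad = 11.624″.

Δλ = 11.62″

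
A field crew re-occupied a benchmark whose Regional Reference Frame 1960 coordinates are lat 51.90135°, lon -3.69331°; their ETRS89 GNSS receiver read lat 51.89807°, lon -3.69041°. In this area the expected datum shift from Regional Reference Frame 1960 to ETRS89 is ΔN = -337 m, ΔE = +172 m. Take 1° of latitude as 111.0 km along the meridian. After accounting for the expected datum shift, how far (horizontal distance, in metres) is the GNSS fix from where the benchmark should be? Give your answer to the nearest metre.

Observed coordinate differences: Δφ = -0.00328°, Δλ = +0.00290°.
Converting to metres (1° lat = 111000 m, cos φ = 0.617017): observed ΔN = -364.1 m, observed ΔE = 198.6 m.
Subtracting the expected shift leaves a residual of -364.1 − (-337) = -27.1 m north and 198.6 − (172) = 26.6 m east.
Residual distance = √((-27.1)² + 26.6²) = 38.0 m.

38 m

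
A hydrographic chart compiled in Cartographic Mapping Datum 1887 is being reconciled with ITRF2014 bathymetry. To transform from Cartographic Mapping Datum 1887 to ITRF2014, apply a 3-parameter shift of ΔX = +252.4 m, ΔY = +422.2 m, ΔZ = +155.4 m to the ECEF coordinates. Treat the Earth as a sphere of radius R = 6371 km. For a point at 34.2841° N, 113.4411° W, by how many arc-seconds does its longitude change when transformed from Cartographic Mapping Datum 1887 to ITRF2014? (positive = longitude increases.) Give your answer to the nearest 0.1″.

Δλ = 2.5″

sin φ = 0.563297, cos φ = 0.826255, sin λ = -0.917470, cos λ = -0.397806.
East component: ΔE = −sin λ·ΔX + cos λ·ΔY = −(-0.917470)(252.4) + (-0.397806)(422.2) = 63.62 m.
1° of latitude spans πR/180 = 111195 m; at latitude φ, 1° of longitude spans that × cos φ = 91875.3 m, so Δλ = 63.62 / 91875.3 × 3600 = 2.493″.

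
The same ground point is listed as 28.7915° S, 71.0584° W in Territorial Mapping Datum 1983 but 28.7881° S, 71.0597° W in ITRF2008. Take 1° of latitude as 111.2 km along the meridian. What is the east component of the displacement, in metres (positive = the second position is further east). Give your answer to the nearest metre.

ΔE = -127 m

Δφ = -28.7881° − -28.7915° = +0.0034°; Δλ = -71.0597° − -71.0584° = -0.0013°.
ΔN = Δφ × 111200 = 378.1 m; ΔE = Δλ × 111200 × cos(-28.7915°) = -0.0013 × 111200 × 0.876378 = -126.7 m.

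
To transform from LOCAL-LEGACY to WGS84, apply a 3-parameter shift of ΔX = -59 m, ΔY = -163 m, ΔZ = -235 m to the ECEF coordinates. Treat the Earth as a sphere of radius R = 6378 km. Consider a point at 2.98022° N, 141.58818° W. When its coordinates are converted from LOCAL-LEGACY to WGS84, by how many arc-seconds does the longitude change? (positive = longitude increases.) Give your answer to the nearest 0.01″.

Δλ = 2.95″

sin φ = 0.051991, cos φ = 0.998648, sin λ = -0.621309, cos λ = -0.783565.
East component: ΔE = −sin λ·ΔX + cos λ·ΔY = −(-0.621309)(-59) + (-0.783565)(-163) = 91.06 m.
1° of latitude spans πR/180 = 111317 m; at latitude φ, 1° of longitude spans that × cos φ = 111166.5 m, so Δλ = 91.06 / 111166.5 × 3600 = 2.949″.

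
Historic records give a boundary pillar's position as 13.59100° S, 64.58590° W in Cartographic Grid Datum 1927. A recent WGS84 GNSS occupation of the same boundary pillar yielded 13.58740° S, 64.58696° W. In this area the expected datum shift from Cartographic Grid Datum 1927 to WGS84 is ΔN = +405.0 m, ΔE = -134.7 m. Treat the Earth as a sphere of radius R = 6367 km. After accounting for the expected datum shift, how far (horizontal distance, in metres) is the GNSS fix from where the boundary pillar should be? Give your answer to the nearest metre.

21 m

Observed coordinate differences: Δφ = +0.00360°, Δλ = -0.00106°.
Converting to metres (1° lat = 111125 m, cos φ = 0.971998): observed ΔN = 400.1 m, observed ΔE = -114.5 m.
Subtracting the expected shift leaves a residual of 400.1 − (405.0) = -4.9 m north and -114.5 − (-134.7) = 20.2 m east.
Residual distance = √((-4.9)² + 20.2²) = 20.8 m.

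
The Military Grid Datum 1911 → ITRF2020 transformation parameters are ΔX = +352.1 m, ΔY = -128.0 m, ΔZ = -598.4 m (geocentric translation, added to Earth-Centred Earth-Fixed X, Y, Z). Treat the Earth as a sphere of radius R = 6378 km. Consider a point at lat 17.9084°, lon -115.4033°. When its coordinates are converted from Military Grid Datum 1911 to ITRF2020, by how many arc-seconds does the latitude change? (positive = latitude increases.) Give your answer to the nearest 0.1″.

Δφ = -18.1″

sin φ = 0.307496, cos φ = 0.951549, sin λ = -0.903311, cos λ = -0.428987.
North component: ΔN = −sin φ cos λ·ΔX − sin φ sin λ·ΔY + cos φ·ΔZ = −(0.307496)(-0.428987)(352.1) − (0.307496)(-0.903311)(-128.0) + (0.951549)(-598.4) = -558.51 m.
1° of latitude spans πR/180 = 111317 m, so Δφ = -558.51 / 111317 × 3600 = -18.062″.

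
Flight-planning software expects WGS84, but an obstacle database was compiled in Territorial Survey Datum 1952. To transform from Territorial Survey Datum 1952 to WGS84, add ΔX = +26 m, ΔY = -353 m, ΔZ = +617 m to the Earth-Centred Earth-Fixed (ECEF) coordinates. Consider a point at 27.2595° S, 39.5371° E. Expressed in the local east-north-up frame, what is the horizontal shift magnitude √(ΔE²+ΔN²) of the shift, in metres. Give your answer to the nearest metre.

At φ = -27.2595°, λ = 39.5371°: sin φ = -0.458021, cos φ = 0.888941, sin λ = 0.636578, cos λ = 0.771213.
ΔE = −sin λ·ΔX + cos λ·ΔY = −(0.636578)·(26) + (0.771213)·(-353) = -288.79 m.
ΔN = −sin φ cos λ·ΔX − sin φ sin λ·ΔY + cos φ·ΔZ = −(-0.458021)(0.771213)(26) − (-0.458021)(0.636578)(-353) + (0.888941)(617) = 454.74 m.
Horizontal magnitude = √(ΔE² + ΔN²) = √((-288.79)² + 454.74²) = 538.69 m.

539 m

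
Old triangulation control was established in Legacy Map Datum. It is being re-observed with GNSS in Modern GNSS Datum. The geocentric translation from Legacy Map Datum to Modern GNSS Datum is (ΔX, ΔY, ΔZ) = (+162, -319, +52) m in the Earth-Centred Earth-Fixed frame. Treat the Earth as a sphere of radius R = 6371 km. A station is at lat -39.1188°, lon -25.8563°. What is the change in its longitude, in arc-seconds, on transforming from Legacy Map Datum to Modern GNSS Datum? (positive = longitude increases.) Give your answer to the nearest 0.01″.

sin φ = -0.630930, cos φ = 0.775839, sin λ = -0.436116, cos λ = 0.899891.
East component: ΔE = −sin λ·ΔX + cos λ·ΔY = −(-0.436116)(162) + (0.899891)(-319) = -216.41 m.
1° of latitude spans πR/180 = 111195 m; at latitude φ, 1° of longitude spans that × cos φ = 86269.4 m, so Δλ = -216.41 / 86269.4 × 3600 = -9.031″.

Δλ = -9.03″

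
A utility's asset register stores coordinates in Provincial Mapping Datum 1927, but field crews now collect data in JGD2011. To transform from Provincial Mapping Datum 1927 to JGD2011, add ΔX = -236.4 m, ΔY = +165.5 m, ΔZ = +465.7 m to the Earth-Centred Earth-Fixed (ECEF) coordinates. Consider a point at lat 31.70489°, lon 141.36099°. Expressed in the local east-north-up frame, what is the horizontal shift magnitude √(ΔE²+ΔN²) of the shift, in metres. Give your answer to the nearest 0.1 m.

245.5 m

The local east axis at (φ, λ) is (−sin λ, cos λ, 0), so ΔE = −sin(141.36099°)·(-236.4) + cos(141.36099°)·165.5 = 18.34 m.
The local north axis is (−sin φ cos λ, −sin φ sin λ, cos φ), giving ΔN = -97.042 − 54.310 + 396.202 = 244.85 m.
Horizontal magnitude = √(ΔE² + ΔN²) = √(18.34² + 244.85²) = 245.54 m.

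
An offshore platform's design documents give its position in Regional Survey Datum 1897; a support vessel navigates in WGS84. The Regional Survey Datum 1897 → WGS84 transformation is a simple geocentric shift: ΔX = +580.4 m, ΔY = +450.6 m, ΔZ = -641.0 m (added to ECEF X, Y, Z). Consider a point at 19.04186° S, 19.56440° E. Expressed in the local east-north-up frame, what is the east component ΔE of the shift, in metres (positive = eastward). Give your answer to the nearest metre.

ΔE = 230 m

The local east axis at (φ, λ) is (−sin λ, cos λ, 0), so ΔE = −sin(19.56440°)·580.4 + cos(19.56440°)·450.6 = 230.23 m.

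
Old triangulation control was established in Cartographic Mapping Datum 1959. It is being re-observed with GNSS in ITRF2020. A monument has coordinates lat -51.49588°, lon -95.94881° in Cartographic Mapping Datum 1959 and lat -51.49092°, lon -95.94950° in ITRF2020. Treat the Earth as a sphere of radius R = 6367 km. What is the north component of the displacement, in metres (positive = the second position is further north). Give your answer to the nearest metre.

Δφ = -51.49092° − -51.49588° = +0.00496°; Δλ = -95.94950° − -95.94881° = -0.00069°.
1° along a meridian = πR/180 = 111125 m.
ΔN = Δφ × 111125 = 551.2 m; ΔE = Δλ × 111125 × cos(-51.49588°) = -0.00069 × 111125 × 0.622571 = -47.7 m.

ΔN = 551 m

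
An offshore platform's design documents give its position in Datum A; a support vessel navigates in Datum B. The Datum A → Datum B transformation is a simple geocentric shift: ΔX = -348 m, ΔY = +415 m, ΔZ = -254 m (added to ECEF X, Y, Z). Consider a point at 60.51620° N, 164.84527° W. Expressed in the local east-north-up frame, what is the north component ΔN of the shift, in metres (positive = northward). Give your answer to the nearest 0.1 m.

ΔN = -323.0 m

At φ = 60.51620°, λ = -164.84527°: sin φ = 0.870495, cos φ = 0.492177, sin λ = -0.261427, cos λ = -0.965223.
ΔN = −sin φ cos λ·ΔX − sin φ sin λ·ΔY + cos φ·ΔZ = −(0.870495)(-0.965223)(-348) − (0.870495)(-0.261427)(415) + (0.492177)(-254) = -322.97 m.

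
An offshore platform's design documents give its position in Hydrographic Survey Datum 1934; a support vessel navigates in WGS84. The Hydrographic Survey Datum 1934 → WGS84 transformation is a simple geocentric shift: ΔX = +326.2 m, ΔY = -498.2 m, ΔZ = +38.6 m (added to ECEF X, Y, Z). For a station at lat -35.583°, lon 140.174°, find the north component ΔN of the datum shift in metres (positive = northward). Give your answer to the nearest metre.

ΔN = -300 m

At φ = -35.583°, λ = 140.174°: sin φ = -0.581882, cos φ = 0.813273, sin λ = 0.640458, cos λ = -0.767993.
ΔN = −sin φ cos λ·ΔX − sin φ sin λ·ΔY + cos φ·ΔZ = −(-0.581882)(-0.767993)(326.2) − (-0.581882)(0.640458)(-498.2) + (0.813273)(38.6) = -300.04 m.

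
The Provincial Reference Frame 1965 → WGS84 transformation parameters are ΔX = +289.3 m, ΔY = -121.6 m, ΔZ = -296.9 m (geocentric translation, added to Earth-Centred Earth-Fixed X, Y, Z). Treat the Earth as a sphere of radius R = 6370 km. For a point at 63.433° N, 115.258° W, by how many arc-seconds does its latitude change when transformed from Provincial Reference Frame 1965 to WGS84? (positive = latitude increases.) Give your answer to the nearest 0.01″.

Δφ = -3.91″

sin φ = 0.894412, cos φ = 0.447244, sin λ = -0.904396, cos λ = -0.426695.
North component: ΔN = −sin φ cos λ·ΔX − sin φ sin λ·ΔY + cos φ·ΔZ = −(0.894412)(-0.426695)(289.3) − (0.894412)(-0.904396)(-121.6) + (0.447244)(-296.9) = -120.74 m.
1° of latitude spans πR/180 = 111177 m, so Δφ = -120.74 / 111177 × 3600 = -3.910″.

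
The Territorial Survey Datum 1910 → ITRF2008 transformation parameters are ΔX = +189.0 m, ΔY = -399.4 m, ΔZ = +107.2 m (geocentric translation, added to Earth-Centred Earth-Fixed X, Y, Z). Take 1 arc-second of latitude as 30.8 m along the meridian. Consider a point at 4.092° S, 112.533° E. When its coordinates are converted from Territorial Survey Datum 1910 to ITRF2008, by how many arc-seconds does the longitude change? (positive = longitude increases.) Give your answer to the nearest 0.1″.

Δλ = -0.7″

sin φ = -0.071358, cos φ = 0.997451, sin λ = 0.923659, cos λ = -0.383215.
East component: ΔE = −sin λ·ΔX + cos λ·ΔY = −(0.923659)(189.0) + (-0.383215)(-399.4) = -21.52 m.
1° of latitude spans 3600 × 30.80 = 110880 m; at latitude φ, 1° of longitude spans that × cos φ = 110597.3 m, so Δλ = -21.52 / 110597.3 × 3600 = -0.700″.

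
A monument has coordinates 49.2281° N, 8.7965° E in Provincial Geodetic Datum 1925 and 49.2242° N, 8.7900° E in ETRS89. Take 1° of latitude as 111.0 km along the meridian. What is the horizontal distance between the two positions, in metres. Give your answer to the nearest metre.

640 m

Δφ = 49.2242° − 49.2281° = -0.0039°; Δλ = 8.7900° − 8.7965° = -0.0065°.
ΔN = Δφ × 111000 = -432.9 m; ΔE = Δλ × 111000 × cos(49.2281°) = -0.0065 × 111000 × 0.653049 = -471.2 m.
Distance = √(ΔE² + ΔN²) = √((-471.2)² + (-432.9)²) = 639.9 m.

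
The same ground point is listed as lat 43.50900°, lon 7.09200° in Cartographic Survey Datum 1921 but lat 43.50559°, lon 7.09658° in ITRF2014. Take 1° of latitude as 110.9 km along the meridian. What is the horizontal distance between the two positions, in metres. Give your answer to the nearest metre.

528 m

Δφ = 43.50559° − 43.50900° = -0.00341°; Δλ = 7.09658° − 7.09200° = +0.00458°.
ΔN = Δφ × 110900 = -378.2 m; ΔE = Δλ × 110900 × cos(43.50900°) = +0.00458 × 110900 × 0.725266 = 368.4 m.
Distance = √(ΔE² + ΔN²) = √(368.4² + (-378.2)²) = 527.9 m.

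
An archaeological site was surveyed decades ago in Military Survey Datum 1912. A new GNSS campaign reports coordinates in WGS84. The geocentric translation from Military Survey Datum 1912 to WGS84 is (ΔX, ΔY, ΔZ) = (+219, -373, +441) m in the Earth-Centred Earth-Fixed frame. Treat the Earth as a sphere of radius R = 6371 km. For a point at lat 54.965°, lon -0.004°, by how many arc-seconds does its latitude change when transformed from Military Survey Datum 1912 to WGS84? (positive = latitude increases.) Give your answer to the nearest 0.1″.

sin φ = 0.818802, cos φ = 0.574077, sin λ = -0.000070, cos λ = 1.000000.
North component: ΔN = −sin φ cos λ·ΔX − sin φ sin λ·ΔY + cos φ·ΔZ = −(0.818802)(1.000000)(219) − (0.818802)(-0.000070)(-373) + (0.574077)(441) = 73.83 m.
1° of latitude spans πR/180 = 111195 m, so Δφ = 73.83 / 111195 × 3600 = 2.390″.

Δφ = 2.4″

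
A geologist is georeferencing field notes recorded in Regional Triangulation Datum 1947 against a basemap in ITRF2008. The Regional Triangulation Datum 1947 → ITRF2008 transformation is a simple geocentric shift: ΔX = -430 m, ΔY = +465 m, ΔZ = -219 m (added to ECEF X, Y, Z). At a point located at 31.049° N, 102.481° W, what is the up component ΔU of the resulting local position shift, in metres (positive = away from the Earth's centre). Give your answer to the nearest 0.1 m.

ΔU = -422.3 m

The local up (radial) axis is (cos φ cos λ, cos φ sin λ, sin φ), giving ΔU = 79.615 − 388.963 − 112.954 = -422.30 m.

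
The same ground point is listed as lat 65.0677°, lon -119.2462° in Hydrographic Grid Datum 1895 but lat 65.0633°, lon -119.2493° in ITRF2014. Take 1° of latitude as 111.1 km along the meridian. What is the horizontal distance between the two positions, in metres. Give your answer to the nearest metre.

510 m

Δφ = 65.0633° − 65.0677° = -0.0044°; Δλ = -119.2493° − -119.2462° = -0.0031°.
ΔN = Δφ × 111100 = -488.8 m; ΔE = Δλ × 111100 × cos(65.0677°) = -0.0031 × 111100 × 0.421547 = -145.2 m.
Distance = √(ΔE² + ΔN²) = √((-145.2)² + (-488.8)²) = 509.9 m.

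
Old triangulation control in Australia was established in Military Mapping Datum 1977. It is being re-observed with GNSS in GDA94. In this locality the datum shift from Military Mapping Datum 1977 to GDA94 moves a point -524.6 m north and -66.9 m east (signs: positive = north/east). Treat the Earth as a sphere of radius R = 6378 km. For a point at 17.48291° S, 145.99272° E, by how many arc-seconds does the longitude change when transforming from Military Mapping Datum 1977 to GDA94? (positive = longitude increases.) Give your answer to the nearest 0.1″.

At latitude -17.48291°, cos φ = 0.953807.
One radian of longitude at latitude φ spans R cos φ, so Δλ = ΔE / (R cos φ) = -66.9 / (6378000 × 0.953807) = -1.0997e-05 rad = -2.268″.

Δλ = -2.3″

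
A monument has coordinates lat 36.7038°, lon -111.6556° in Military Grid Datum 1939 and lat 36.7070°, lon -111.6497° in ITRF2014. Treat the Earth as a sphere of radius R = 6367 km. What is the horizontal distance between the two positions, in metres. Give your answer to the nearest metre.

Δφ = 36.7070° − 36.7038° = +0.0032°; Δλ = -111.6497° − -111.6556° = +0.0059°.
1° along a meridian = πR/180 = 111125 m.
ΔN = Δφ × 111125 = 355.6 m; ΔE = Δλ × 111125 × cos(36.7038°) = +0.0059 × 111125 × 0.801736 = 525.6 m.
Distance = √(ΔE² + ΔN²) = √(525.6² + 355.6²) = 634.6 m.

635 m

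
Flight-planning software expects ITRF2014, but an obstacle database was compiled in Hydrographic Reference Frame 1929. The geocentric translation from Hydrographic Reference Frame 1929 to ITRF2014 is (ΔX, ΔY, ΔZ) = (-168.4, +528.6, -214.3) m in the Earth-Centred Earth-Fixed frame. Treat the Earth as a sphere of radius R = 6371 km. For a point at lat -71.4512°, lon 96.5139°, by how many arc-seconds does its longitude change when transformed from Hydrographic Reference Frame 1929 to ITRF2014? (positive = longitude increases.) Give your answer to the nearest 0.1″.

Δλ = 10.9″

sin φ = -0.948053, cos φ = 0.318112, sin λ = 0.993544, cos λ = -0.113444.
East component: ΔE = −sin λ·ΔX + cos λ·ΔY = −(0.993544)(-168.4) + (-0.113444)(528.6) = 107.35 m.
1° of latitude spans πR/180 = 111195 m; at latitude φ, 1° of longitude spans that × cos φ = 35372.5 m, so Δλ = 107.35 / 35372.5 × 3600 = 10.925″.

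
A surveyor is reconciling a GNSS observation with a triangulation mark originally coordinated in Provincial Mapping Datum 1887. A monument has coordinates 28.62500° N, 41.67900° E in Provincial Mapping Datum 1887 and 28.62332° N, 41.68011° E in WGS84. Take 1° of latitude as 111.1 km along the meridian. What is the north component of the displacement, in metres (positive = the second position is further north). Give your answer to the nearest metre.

Δφ = 28.62332° − 28.62500° = -0.00168°; Δλ = 41.68011° − 41.67900° = +0.00111°.
ΔN = Δφ × 111100 = -186.6 m; ΔE = Δλ × 111100 × cos(28.62500°) = +0.00111 × 111100 × 0.877774 = 108.2 m.

ΔN = -187 m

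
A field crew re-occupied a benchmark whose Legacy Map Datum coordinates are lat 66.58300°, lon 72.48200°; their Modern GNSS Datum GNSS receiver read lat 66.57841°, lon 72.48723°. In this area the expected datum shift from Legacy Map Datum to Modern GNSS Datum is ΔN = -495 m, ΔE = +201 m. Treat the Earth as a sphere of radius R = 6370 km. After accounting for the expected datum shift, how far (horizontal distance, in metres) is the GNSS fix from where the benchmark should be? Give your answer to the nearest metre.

Observed coordinate differences: Δφ = -0.00459°, Δλ = +0.00523°.
Converting to metres (1° lat = 111177 m, cos φ = 0.397420): observed ΔN = -510.3 m, observed ΔE = 231.1 m.
Subtracting the expected shift leaves a residual of -510.3 − (-495) = -15.3 m north and 231.1 − (201) = 30.1 m east.
Residual distance = √((-15.3)² + 30.1²) = 33.8 m.

34 m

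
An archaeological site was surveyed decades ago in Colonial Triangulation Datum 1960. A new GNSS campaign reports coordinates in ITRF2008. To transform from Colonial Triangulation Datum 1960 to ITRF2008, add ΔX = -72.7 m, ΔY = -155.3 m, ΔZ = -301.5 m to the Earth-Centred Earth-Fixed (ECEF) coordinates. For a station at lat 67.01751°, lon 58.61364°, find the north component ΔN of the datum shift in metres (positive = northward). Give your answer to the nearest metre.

ΔN = 39 m

At φ = 67.01751°, λ = 58.61364°: sin φ = 0.920624, cos φ = 0.390450, sin λ = 0.853675, cos λ = 0.520806.
ΔN = −sin φ cos λ·ΔX − sin φ sin λ·ΔY + cos φ·ΔZ = −(0.920624)(0.520806)(-72.7) − (0.920624)(0.853675)(-155.3) + (0.390450)(-301.5) = 39.19 m.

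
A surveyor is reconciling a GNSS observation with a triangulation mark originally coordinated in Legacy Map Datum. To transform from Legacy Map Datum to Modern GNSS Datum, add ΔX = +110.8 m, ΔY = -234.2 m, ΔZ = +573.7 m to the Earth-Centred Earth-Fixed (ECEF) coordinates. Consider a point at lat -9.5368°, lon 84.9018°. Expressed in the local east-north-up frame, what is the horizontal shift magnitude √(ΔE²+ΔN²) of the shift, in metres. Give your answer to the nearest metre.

545 m

The local east axis at (φ, λ) is (−sin λ, cos λ, 0), so ΔE = −sin(84.9018°)·110.8 + cos(84.9018°)·(-234.2) = -131.17 m.
The local north axis is (−sin φ cos λ, −sin φ sin λ, cos φ), giving ΔN = 1.631 − 38.649 + 565.771 = 528.75 m.
Horizontal magnitude = √(ΔE² + ΔN²) = √((-131.17)² + 528.75²) = 544.78 m.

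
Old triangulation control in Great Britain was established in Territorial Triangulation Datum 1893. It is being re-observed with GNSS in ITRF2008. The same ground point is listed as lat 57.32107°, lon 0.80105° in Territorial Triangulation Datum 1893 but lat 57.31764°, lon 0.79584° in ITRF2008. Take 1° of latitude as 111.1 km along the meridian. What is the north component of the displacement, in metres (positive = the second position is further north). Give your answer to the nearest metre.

Δφ = 57.31764° − 57.32107° = -0.00343°; Δλ = 0.79584° − 0.80105° = -0.00521°.
ΔN = Δφ × 111100 = -381.1 m; ΔE = Δλ × 111100 × cos(57.32107°) = -0.00521 × 111100 × 0.539931 = -312.5 m.

ΔN = -381 m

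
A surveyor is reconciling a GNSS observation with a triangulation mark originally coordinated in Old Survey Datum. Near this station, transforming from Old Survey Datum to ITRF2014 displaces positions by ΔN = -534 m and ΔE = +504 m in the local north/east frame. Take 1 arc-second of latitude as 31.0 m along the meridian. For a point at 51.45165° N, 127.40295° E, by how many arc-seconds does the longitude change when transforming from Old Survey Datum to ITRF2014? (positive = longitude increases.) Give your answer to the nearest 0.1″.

Δλ = 26.1″

At latitude 51.45165°, cos φ = 0.623175.
1″ of longitude at this latitude = 31.00 × cos φ = 19.3184 m, so Δλ = 504.0 / 19.3184 = 26.089″.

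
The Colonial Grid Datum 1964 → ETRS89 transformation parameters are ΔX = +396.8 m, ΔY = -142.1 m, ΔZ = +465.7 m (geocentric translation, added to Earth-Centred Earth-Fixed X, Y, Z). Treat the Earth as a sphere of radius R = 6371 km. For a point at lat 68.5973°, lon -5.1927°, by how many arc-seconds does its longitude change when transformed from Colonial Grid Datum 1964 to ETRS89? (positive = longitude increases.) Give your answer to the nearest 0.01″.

sin φ = 0.931039, cos φ = 0.364921, sin λ = -0.090506, cos λ = 0.995896.
East component: ΔE = −sin λ·ΔX + cos λ·ΔY = −(-0.090506)(396.8) + (0.995896)(-142.1) = -105.60 m.
1° of latitude spans πR/180 = 111195 m; at latitude φ, 1° of longitude spans that × cos φ = 40577.3 m, so Δλ = -105.60 / 40577.3 × 3600 = -9.369″.

Δλ = -9.37″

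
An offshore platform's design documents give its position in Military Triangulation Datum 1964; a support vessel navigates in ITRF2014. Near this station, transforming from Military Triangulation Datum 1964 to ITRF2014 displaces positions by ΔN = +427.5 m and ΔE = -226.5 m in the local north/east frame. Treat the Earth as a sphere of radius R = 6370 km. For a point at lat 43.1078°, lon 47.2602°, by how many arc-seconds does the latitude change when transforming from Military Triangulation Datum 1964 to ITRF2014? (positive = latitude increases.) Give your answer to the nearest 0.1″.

Δφ = 13.8″

On a sphere of radius R, 1 rad of latitude = R, so Δφ = ΔN / R = 427.5 / 6370000 = 6.7111e-05 rad = 13.843″.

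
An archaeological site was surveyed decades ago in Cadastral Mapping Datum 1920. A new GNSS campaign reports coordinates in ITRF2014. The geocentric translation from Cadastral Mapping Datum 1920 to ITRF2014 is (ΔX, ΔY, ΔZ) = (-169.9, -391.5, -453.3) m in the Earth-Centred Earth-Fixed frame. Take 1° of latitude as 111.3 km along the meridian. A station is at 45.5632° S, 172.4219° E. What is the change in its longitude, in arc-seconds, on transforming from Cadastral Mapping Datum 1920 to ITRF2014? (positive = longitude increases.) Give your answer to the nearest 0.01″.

Δλ = 18.96″

sin φ = -0.714023, cos φ = 0.700122, sin λ = 0.131878, cos λ = -0.991266.
East component: ΔE = −sin λ·ΔX + cos λ·ΔY = −(0.131878)(-169.9) + (-0.991266)(-391.5) = 410.49 m.
1° of latitude spans 111300 m; at latitude φ, 1° of longitude spans that × cos φ = 77923.6 m, so Δλ = 410.49 / 77923.6 × 3600 = 18.964″.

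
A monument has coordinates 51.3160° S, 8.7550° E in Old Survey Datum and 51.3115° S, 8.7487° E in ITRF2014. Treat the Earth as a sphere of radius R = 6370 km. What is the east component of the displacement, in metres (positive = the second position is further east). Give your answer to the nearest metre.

Δφ = -51.3115° − -51.3160° = +0.0045°; Δλ = 8.7487° − 8.7550° = -0.0063°.
1° along a meridian = πR/180 = 111177 m.
ΔN = Δφ × 111177 = 500.3 m; ΔE = Δλ × 111177 × cos(-51.3160°) = -0.0063 × 111177 × 0.625025 = -437.8 m.

ΔE = -438 m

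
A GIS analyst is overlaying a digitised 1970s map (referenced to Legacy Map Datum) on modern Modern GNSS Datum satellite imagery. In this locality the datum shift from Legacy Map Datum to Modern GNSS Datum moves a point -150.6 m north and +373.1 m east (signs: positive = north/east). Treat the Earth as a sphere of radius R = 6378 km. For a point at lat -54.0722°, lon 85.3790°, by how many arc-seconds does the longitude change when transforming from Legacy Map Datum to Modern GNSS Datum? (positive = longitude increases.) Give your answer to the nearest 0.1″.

Δλ = 20.6″

At latitude -54.0722°, cos φ = 0.586765.
One radian of longitude at latitude φ spans R cos φ, so Δλ = ΔE / (R cos φ) = 373.1 / (6378000 × 0.586765) = 9.9696e-05 rad = 20.564″.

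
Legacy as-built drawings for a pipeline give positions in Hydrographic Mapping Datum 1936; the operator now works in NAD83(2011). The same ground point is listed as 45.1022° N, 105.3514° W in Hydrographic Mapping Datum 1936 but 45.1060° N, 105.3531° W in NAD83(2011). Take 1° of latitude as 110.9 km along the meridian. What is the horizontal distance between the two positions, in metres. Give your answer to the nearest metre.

442 m

Δφ = 45.1060° − 45.1022° = +0.0038°; Δλ = -105.3531° − -105.3514° = -0.0017°.
ΔN = Δφ × 110900 = 421.4 m; ΔE = Δλ × 110900 × cos(45.1022°) = -0.0017 × 110900 × 0.705844 = -133.1 m.
Distance = √(ΔE² + ΔN²) = √((-133.1)² + 421.4²) = 441.9 m.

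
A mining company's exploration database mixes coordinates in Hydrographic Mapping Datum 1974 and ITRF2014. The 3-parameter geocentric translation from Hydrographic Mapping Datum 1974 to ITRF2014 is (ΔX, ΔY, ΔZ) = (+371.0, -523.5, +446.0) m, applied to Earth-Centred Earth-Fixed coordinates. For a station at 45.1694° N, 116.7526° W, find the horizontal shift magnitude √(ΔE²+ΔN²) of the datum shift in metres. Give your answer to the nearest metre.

576 m

At φ = 45.1694°, λ = -116.7526°: sin φ = 0.709194, cos φ = 0.705013, sin λ = -0.892959, cos λ = -0.450139.
ΔE = −sin λ·ΔX + cos λ·ΔY = −(-0.892959)·(371.0) + (-0.450139)·(-523.5) = 566.94 m.
ΔN = −sin φ cos λ·ΔX − sin φ sin λ·ΔY + cos φ·ΔZ = −(0.709194)(-0.450139)(371.0) − (0.709194)(-0.892959)(-523.5) + (0.705013)(446.0) = 101.35 m.
Horizontal magnitude = √(ΔE² + ΔN²) = √(566.94² + 101.35²) = 575.92 m.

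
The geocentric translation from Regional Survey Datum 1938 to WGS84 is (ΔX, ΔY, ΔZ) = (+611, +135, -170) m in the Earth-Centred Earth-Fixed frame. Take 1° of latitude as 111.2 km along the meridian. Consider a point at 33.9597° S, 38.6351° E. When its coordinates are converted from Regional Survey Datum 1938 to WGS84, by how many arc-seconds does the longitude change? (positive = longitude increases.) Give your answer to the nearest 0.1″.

Δλ = -10.8″

sin φ = -0.558610, cos φ = 0.829431, sin λ = 0.624358, cos λ = 0.781138.
East component: ΔE = −sin λ·ΔX + cos λ·ΔY = −(0.624358)(611) + (0.781138)(135) = -276.03 m.
1° of latitude spans 111200 m; at latitude φ, 1° of longitude spans that × cos φ = 92232.7 m, so Δλ = -276.03 / 92232.7 × 3600 = -10.774″.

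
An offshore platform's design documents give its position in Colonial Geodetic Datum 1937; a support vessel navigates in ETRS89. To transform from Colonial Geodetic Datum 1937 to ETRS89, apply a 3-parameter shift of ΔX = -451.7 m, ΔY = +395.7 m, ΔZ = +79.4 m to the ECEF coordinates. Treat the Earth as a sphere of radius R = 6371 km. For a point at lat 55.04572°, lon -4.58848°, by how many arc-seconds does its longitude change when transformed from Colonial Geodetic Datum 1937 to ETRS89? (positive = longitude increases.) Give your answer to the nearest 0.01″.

Δλ = 20.25″

sin φ = 0.819609, cos φ = 0.572923, sin λ = -0.079999, cos λ = 0.996795.
East component: ΔE = −sin λ·ΔX + cos λ·ΔY = −(-0.079999)(-451.7) + (0.996795)(395.7) = 358.30 m.
1° of latitude spans πR/180 = 111195 m; at latitude φ, 1° of longitude spans that × cos φ = 63706.1 m, so Δλ = 358.30 / 63706.1 × 3600 = 20.247″.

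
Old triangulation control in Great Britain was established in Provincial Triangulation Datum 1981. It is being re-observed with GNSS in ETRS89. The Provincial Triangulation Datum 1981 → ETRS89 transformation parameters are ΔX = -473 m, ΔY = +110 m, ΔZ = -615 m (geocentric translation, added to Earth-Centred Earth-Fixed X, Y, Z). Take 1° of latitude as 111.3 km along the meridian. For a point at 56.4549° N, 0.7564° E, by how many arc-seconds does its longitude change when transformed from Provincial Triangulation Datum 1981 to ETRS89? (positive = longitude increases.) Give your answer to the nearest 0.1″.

Δλ = 6.8″

sin φ = 0.833451, cos φ = 0.552593, sin λ = 0.013201, cos λ = 0.999913.
East component: ΔE = −sin λ·ΔX + cos λ·ΔY = −(0.013201)(-473) + (0.999913)(110) = 116.23 m.
1° of latitude spans 111300 m; at latitude φ, 1° of longitude spans that × cos φ = 61503.6 m, so Δλ = 116.23 / 61503.6 × 3600 = 6.804″.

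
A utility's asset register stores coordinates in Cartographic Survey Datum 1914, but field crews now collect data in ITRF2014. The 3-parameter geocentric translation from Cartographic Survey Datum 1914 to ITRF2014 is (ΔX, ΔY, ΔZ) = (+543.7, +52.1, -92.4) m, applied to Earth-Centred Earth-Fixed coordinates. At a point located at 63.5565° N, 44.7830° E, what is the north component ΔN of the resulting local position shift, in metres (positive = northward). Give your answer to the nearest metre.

ΔN = -420 m

At φ = 63.5565°, λ = 44.7830°: sin φ = 0.895374, cos φ = 0.445315, sin λ = 0.704424, cos λ = 0.709780.
ΔN = −sin φ cos λ·ΔX − sin φ sin λ·ΔY + cos φ·ΔZ = −(0.895374)(0.709780)(543.7) − (0.895374)(0.704424)(52.1) + (0.445315)(-92.4) = -419.54 m.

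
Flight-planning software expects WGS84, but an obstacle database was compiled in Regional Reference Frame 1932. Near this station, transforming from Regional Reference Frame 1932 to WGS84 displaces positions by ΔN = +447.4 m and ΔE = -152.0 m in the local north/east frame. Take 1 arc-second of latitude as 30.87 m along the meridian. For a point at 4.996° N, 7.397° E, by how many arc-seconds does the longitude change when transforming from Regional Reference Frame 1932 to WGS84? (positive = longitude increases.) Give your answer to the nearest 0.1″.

At latitude 4.996°, cos φ = 0.996201.
1″ of longitude at this latitude = 30.87 × cos φ = 30.7527 m, so Δλ = -152.0 / 30.7527 = -4.943″.

Δλ = -4.9″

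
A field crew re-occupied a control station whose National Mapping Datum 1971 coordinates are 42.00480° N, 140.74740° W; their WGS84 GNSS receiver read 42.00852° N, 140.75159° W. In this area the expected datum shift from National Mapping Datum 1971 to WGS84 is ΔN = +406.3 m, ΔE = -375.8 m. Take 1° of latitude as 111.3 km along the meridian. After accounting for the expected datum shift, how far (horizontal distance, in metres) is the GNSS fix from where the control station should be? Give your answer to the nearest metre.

Observed coordinate differences: Δφ = +0.00372°, Δλ = -0.00419°.
Converting to metres (1° lat = 111300 m, cos φ = 0.743089): observed ΔN = 414.0 m, observed ΔE = -346.5 m.
Subtracting the expected shift leaves a residual of 414.0 − (406.3) = 7.7 m north and -346.5 − (-375.8) = 29.3 m east.
Residual distance = √(7.7² + 29.3²) = 30.3 m.

30 m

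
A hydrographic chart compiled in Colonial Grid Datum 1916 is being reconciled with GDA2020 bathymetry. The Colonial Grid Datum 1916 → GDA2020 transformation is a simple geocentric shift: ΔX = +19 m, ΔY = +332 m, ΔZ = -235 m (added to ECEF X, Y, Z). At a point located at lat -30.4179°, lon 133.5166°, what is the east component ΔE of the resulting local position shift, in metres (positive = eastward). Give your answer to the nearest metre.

ΔE = -242 m

The local east axis at (φ, λ) is (−sin λ, cos λ, 0), so ΔE = −sin(133.5166°)·19 + cos(133.5166°)·332 = -242.38 m.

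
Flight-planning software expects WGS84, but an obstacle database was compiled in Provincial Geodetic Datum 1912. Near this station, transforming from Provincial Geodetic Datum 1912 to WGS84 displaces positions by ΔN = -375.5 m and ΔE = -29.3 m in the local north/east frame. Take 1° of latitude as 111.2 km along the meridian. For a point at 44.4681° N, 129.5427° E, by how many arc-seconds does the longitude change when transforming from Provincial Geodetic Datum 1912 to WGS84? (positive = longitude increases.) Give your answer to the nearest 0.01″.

Δλ = -1.33″

At latitude 44.4681°, cos φ = 0.713641.
1° of longitude at this latitude = 111.2 × cos φ = 79.36 km, so Δλ = -29.3 / 79356.8 = -0.0003692° = -1.329″.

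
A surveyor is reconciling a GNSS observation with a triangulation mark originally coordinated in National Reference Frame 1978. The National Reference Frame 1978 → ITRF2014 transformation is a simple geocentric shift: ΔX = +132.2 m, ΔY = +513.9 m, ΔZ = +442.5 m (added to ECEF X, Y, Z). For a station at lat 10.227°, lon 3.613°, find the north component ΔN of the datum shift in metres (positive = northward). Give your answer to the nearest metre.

ΔN = 406 m

At φ = 10.227°, λ = 3.613°: sin φ = 0.177549, cos φ = 0.984112, sin λ = 0.063017, cos λ = 0.998012.
ΔN = −sin φ cos λ·ΔX − sin φ sin λ·ΔY + cos φ·ΔZ = −(0.177549)(0.998012)(132.2) − (0.177549)(0.063017)(513.9) + (0.984112)(442.5) = 406.29 m.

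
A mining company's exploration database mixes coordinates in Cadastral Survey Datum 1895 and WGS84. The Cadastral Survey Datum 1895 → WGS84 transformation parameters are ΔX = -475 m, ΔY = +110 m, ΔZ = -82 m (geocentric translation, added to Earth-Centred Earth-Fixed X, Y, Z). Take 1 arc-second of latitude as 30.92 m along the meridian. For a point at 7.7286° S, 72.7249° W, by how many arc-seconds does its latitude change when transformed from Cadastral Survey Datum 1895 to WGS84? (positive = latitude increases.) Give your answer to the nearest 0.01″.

Δφ = -3.70″

sin φ = -0.134481, cos φ = 0.990916, sin λ = -0.954890, cos λ = 0.296960.
North component: ΔN = −sin φ cos λ·ΔX − sin φ sin λ·ΔY + cos φ·ΔZ = −(-0.134481)(0.296960)(-475) − (-0.134481)(-0.954890)(110) + (0.990916)(-82) = -114.35 m.
1° of latitude spans 3600 × 30.92 = 111312 m, so Δφ = -114.35 / 111312 × 3600 = -3.698″.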